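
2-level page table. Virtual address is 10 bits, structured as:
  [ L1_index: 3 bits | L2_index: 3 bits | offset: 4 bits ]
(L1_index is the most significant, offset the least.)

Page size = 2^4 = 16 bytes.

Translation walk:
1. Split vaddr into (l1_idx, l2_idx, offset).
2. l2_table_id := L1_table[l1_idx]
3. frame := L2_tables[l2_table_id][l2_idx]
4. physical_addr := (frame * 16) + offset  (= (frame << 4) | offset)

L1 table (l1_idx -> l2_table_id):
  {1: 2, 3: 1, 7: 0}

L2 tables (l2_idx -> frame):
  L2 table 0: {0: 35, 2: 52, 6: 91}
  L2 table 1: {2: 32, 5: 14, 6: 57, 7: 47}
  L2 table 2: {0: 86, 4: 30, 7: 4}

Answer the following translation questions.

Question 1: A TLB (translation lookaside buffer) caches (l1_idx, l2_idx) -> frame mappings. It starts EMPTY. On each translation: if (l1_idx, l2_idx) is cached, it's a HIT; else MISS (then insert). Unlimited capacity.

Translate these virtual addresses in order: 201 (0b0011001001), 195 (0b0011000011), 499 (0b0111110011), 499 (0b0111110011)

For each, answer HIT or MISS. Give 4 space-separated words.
Answer: MISS HIT MISS HIT

Derivation:
vaddr=201: (1,4) not in TLB -> MISS, insert
vaddr=195: (1,4) in TLB -> HIT
vaddr=499: (3,7) not in TLB -> MISS, insert
vaddr=499: (3,7) in TLB -> HIT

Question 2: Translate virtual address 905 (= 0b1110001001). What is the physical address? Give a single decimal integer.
Answer: 569

Derivation:
vaddr = 905 = 0b1110001001
Split: l1_idx=7, l2_idx=0, offset=9
L1[7] = 0
L2[0][0] = 35
paddr = 35 * 16 + 9 = 569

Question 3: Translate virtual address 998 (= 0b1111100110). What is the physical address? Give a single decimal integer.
Answer: 1462

Derivation:
vaddr = 998 = 0b1111100110
Split: l1_idx=7, l2_idx=6, offset=6
L1[7] = 0
L2[0][6] = 91
paddr = 91 * 16 + 6 = 1462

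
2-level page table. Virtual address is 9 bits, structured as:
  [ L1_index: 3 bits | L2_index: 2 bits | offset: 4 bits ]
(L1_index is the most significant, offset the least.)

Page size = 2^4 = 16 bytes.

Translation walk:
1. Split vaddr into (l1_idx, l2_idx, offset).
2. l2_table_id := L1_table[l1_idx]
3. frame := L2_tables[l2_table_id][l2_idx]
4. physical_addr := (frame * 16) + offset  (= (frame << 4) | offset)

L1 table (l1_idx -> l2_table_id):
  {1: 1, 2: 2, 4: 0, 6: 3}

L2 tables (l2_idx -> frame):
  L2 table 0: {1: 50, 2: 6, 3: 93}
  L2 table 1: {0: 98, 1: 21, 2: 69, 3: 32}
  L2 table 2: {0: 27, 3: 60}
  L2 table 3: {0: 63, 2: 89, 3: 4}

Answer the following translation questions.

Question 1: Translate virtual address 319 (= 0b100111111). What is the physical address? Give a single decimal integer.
Answer: 1503

Derivation:
vaddr = 319 = 0b100111111
Split: l1_idx=4, l2_idx=3, offset=15
L1[4] = 0
L2[0][3] = 93
paddr = 93 * 16 + 15 = 1503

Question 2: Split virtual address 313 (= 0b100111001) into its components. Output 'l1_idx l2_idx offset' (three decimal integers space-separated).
Answer: 4 3 9

Derivation:
vaddr = 313 = 0b100111001
  top 3 bits -> l1_idx = 4
  next 2 bits -> l2_idx = 3
  bottom 4 bits -> offset = 9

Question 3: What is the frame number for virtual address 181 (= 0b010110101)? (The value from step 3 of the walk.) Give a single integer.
Answer: 60

Derivation:
vaddr = 181: l1_idx=2, l2_idx=3
L1[2] = 2; L2[2][3] = 60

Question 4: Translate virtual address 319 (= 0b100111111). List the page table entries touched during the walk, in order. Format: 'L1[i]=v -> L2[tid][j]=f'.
vaddr = 319 = 0b100111111
Split: l1_idx=4, l2_idx=3, offset=15

Answer: L1[4]=0 -> L2[0][3]=93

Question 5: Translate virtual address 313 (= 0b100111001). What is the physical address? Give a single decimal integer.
Answer: 1497

Derivation:
vaddr = 313 = 0b100111001
Split: l1_idx=4, l2_idx=3, offset=9
L1[4] = 0
L2[0][3] = 93
paddr = 93 * 16 + 9 = 1497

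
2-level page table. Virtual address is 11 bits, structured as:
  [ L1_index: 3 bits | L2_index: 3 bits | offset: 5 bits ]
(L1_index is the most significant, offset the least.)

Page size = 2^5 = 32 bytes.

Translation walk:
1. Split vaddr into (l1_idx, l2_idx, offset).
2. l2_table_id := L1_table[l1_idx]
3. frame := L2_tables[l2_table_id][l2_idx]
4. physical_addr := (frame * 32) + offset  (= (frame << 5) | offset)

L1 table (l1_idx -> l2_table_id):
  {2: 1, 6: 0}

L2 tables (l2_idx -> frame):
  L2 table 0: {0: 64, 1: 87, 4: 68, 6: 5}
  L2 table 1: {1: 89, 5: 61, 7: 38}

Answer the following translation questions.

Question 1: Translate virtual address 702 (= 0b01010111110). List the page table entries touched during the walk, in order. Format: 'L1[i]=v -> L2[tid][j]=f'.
Answer: L1[2]=1 -> L2[1][5]=61

Derivation:
vaddr = 702 = 0b01010111110
Split: l1_idx=2, l2_idx=5, offset=30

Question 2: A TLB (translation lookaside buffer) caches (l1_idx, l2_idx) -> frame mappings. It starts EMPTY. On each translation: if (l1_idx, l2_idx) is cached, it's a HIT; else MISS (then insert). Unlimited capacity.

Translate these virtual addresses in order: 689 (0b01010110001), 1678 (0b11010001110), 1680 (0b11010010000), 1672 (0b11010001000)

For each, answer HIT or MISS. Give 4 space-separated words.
Answer: MISS MISS HIT HIT

Derivation:
vaddr=689: (2,5) not in TLB -> MISS, insert
vaddr=1678: (6,4) not in TLB -> MISS, insert
vaddr=1680: (6,4) in TLB -> HIT
vaddr=1672: (6,4) in TLB -> HIT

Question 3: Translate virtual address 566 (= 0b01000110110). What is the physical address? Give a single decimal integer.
Answer: 2870

Derivation:
vaddr = 566 = 0b01000110110
Split: l1_idx=2, l2_idx=1, offset=22
L1[2] = 1
L2[1][1] = 89
paddr = 89 * 32 + 22 = 2870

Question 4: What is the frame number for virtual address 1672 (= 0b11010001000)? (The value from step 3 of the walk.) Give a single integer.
vaddr = 1672: l1_idx=6, l2_idx=4
L1[6] = 0; L2[0][4] = 68

Answer: 68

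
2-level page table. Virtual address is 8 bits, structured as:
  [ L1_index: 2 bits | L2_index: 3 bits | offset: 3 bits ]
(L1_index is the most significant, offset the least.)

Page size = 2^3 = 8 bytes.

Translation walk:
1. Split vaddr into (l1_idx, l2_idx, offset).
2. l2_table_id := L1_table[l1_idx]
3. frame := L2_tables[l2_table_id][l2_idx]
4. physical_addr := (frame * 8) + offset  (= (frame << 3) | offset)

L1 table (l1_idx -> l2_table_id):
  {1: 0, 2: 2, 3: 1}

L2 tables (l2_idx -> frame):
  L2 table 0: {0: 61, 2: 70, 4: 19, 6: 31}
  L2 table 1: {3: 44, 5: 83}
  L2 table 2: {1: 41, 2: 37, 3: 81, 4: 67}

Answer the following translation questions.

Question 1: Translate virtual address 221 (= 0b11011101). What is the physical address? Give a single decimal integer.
Answer: 357

Derivation:
vaddr = 221 = 0b11011101
Split: l1_idx=3, l2_idx=3, offset=5
L1[3] = 1
L2[1][3] = 44
paddr = 44 * 8 + 5 = 357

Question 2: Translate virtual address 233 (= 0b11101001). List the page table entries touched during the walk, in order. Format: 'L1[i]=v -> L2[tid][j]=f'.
vaddr = 233 = 0b11101001
Split: l1_idx=3, l2_idx=5, offset=1

Answer: L1[3]=1 -> L2[1][5]=83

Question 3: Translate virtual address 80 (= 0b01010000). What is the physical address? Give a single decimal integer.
vaddr = 80 = 0b01010000
Split: l1_idx=1, l2_idx=2, offset=0
L1[1] = 0
L2[0][2] = 70
paddr = 70 * 8 + 0 = 560

Answer: 560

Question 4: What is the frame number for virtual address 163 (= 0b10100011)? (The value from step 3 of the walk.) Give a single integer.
Answer: 67

Derivation:
vaddr = 163: l1_idx=2, l2_idx=4
L1[2] = 2; L2[2][4] = 67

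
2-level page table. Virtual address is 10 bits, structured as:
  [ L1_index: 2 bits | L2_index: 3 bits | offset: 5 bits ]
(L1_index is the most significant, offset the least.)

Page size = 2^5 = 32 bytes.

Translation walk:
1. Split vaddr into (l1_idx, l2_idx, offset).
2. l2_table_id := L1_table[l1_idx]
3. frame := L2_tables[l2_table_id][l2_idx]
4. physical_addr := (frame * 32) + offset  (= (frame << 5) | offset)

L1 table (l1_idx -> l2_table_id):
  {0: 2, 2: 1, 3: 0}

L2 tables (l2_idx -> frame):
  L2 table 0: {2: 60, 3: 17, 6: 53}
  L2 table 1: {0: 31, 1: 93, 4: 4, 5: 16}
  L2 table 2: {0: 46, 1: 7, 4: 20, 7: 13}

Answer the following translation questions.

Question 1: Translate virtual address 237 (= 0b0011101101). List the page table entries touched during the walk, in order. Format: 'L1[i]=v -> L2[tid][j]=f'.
vaddr = 237 = 0b0011101101
Split: l1_idx=0, l2_idx=7, offset=13

Answer: L1[0]=2 -> L2[2][7]=13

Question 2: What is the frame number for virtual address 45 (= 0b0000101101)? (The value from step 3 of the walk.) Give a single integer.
vaddr = 45: l1_idx=0, l2_idx=1
L1[0] = 2; L2[2][1] = 7

Answer: 7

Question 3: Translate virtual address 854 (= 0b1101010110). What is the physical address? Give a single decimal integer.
Answer: 1942

Derivation:
vaddr = 854 = 0b1101010110
Split: l1_idx=3, l2_idx=2, offset=22
L1[3] = 0
L2[0][2] = 60
paddr = 60 * 32 + 22 = 1942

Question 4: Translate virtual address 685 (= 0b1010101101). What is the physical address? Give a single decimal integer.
Answer: 525

Derivation:
vaddr = 685 = 0b1010101101
Split: l1_idx=2, l2_idx=5, offset=13
L1[2] = 1
L2[1][5] = 16
paddr = 16 * 32 + 13 = 525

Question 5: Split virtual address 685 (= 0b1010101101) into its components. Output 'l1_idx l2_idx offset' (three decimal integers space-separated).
vaddr = 685 = 0b1010101101
  top 2 bits -> l1_idx = 2
  next 3 bits -> l2_idx = 5
  bottom 5 bits -> offset = 13

Answer: 2 5 13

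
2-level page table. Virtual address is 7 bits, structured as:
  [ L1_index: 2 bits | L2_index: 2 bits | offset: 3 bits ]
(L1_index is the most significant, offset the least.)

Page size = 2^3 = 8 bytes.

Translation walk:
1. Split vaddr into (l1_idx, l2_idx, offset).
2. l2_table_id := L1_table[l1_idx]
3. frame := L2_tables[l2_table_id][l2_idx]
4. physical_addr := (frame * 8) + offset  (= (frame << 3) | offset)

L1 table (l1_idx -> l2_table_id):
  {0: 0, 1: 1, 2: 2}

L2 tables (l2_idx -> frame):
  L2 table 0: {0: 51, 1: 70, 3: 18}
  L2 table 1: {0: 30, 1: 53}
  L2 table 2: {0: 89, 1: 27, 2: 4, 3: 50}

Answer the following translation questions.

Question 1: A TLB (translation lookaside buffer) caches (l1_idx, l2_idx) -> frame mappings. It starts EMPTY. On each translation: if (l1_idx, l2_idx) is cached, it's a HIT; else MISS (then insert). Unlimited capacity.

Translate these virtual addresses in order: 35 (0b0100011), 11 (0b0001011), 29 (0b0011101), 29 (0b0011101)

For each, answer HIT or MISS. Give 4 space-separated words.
Answer: MISS MISS MISS HIT

Derivation:
vaddr=35: (1,0) not in TLB -> MISS, insert
vaddr=11: (0,1) not in TLB -> MISS, insert
vaddr=29: (0,3) not in TLB -> MISS, insert
vaddr=29: (0,3) in TLB -> HIT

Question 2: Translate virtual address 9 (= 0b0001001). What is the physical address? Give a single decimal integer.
vaddr = 9 = 0b0001001
Split: l1_idx=0, l2_idx=1, offset=1
L1[0] = 0
L2[0][1] = 70
paddr = 70 * 8 + 1 = 561

Answer: 561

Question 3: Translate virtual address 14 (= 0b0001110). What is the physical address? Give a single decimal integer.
vaddr = 14 = 0b0001110
Split: l1_idx=0, l2_idx=1, offset=6
L1[0] = 0
L2[0][1] = 70
paddr = 70 * 8 + 6 = 566

Answer: 566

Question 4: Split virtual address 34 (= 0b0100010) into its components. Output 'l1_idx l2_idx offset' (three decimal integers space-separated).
Answer: 1 0 2

Derivation:
vaddr = 34 = 0b0100010
  top 2 bits -> l1_idx = 1
  next 2 bits -> l2_idx = 0
  bottom 3 bits -> offset = 2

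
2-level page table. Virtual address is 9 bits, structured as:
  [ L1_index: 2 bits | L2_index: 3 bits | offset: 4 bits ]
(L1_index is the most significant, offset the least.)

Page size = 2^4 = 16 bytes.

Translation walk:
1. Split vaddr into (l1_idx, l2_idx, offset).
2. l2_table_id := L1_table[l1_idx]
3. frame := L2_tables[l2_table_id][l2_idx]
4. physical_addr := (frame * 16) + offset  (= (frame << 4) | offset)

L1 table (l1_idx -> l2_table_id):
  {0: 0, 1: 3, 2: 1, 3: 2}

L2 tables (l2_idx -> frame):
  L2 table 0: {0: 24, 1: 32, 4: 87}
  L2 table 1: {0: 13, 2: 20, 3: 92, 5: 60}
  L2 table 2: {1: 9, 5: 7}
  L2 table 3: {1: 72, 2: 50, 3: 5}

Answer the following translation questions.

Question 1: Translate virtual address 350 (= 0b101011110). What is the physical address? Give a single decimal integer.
vaddr = 350 = 0b101011110
Split: l1_idx=2, l2_idx=5, offset=14
L1[2] = 1
L2[1][5] = 60
paddr = 60 * 16 + 14 = 974

Answer: 974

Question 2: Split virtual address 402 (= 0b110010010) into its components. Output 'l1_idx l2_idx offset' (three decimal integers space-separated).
vaddr = 402 = 0b110010010
  top 2 bits -> l1_idx = 3
  next 3 bits -> l2_idx = 1
  bottom 4 bits -> offset = 2

Answer: 3 1 2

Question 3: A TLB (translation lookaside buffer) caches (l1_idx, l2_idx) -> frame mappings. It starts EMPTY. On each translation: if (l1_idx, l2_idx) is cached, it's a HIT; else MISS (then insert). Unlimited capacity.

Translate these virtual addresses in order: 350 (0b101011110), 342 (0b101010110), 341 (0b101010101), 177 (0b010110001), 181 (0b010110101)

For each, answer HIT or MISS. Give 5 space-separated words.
vaddr=350: (2,5) not in TLB -> MISS, insert
vaddr=342: (2,5) in TLB -> HIT
vaddr=341: (2,5) in TLB -> HIT
vaddr=177: (1,3) not in TLB -> MISS, insert
vaddr=181: (1,3) in TLB -> HIT

Answer: MISS HIT HIT MISS HIT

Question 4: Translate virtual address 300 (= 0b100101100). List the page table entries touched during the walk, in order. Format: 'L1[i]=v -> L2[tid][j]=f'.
vaddr = 300 = 0b100101100
Split: l1_idx=2, l2_idx=2, offset=12

Answer: L1[2]=1 -> L2[1][2]=20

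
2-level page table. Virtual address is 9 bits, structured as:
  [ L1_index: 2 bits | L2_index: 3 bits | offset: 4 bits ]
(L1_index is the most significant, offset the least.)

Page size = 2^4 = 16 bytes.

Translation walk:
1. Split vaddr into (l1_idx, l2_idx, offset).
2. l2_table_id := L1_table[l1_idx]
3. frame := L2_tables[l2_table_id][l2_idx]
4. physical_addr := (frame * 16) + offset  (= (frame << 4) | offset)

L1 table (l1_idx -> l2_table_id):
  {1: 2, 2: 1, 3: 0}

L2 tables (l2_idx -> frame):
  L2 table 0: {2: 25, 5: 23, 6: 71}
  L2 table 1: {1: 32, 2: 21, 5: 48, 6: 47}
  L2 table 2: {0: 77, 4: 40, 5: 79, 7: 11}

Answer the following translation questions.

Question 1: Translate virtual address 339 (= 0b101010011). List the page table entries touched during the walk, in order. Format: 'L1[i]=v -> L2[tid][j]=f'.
vaddr = 339 = 0b101010011
Split: l1_idx=2, l2_idx=5, offset=3

Answer: L1[2]=1 -> L2[1][5]=48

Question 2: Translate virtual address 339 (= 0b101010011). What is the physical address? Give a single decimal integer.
vaddr = 339 = 0b101010011
Split: l1_idx=2, l2_idx=5, offset=3
L1[2] = 1
L2[1][5] = 48
paddr = 48 * 16 + 3 = 771

Answer: 771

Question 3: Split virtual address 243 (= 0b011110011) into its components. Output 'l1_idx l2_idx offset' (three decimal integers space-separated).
vaddr = 243 = 0b011110011
  top 2 bits -> l1_idx = 1
  next 3 bits -> l2_idx = 7
  bottom 4 bits -> offset = 3

Answer: 1 7 3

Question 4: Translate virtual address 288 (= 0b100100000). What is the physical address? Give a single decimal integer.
Answer: 336

Derivation:
vaddr = 288 = 0b100100000
Split: l1_idx=2, l2_idx=2, offset=0
L1[2] = 1
L2[1][2] = 21
paddr = 21 * 16 + 0 = 336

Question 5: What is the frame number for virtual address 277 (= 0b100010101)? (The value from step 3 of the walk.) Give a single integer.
Answer: 32

Derivation:
vaddr = 277: l1_idx=2, l2_idx=1
L1[2] = 1; L2[1][1] = 32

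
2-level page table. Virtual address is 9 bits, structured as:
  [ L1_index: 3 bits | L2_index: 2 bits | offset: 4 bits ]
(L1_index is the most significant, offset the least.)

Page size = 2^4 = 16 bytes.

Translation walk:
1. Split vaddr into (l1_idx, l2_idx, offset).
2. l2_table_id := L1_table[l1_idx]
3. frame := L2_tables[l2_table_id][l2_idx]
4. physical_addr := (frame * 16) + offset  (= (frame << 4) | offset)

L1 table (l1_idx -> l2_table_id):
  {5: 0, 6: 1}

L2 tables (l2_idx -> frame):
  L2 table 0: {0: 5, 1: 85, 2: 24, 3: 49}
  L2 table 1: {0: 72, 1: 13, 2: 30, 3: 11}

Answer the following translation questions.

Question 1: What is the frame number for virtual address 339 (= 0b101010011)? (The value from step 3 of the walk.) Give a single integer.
vaddr = 339: l1_idx=5, l2_idx=1
L1[5] = 0; L2[0][1] = 85

Answer: 85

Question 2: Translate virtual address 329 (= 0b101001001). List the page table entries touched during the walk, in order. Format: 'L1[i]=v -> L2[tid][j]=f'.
vaddr = 329 = 0b101001001
Split: l1_idx=5, l2_idx=0, offset=9

Answer: L1[5]=0 -> L2[0][0]=5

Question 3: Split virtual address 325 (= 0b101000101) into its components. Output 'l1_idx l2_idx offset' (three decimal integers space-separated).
vaddr = 325 = 0b101000101
  top 3 bits -> l1_idx = 5
  next 2 bits -> l2_idx = 0
  bottom 4 bits -> offset = 5

Answer: 5 0 5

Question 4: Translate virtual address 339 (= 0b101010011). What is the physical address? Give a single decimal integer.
Answer: 1363

Derivation:
vaddr = 339 = 0b101010011
Split: l1_idx=5, l2_idx=1, offset=3
L1[5] = 0
L2[0][1] = 85
paddr = 85 * 16 + 3 = 1363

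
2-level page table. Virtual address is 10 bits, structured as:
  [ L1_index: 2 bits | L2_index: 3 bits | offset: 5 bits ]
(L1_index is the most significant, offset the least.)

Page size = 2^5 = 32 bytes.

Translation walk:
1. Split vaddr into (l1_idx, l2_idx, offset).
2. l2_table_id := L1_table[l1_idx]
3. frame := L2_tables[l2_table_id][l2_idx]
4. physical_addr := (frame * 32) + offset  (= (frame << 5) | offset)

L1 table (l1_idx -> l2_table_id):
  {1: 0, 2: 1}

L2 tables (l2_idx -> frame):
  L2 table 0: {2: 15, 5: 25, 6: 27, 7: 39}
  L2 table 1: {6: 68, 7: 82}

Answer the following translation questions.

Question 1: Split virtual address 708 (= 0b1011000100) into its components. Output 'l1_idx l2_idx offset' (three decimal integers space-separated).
vaddr = 708 = 0b1011000100
  top 2 bits -> l1_idx = 2
  next 3 bits -> l2_idx = 6
  bottom 5 bits -> offset = 4

Answer: 2 6 4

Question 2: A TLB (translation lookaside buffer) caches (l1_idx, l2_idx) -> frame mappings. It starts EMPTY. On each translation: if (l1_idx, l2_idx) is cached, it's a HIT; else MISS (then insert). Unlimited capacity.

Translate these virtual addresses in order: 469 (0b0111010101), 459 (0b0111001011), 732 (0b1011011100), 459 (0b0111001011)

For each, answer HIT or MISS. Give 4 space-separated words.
vaddr=469: (1,6) not in TLB -> MISS, insert
vaddr=459: (1,6) in TLB -> HIT
vaddr=732: (2,6) not in TLB -> MISS, insert
vaddr=459: (1,6) in TLB -> HIT

Answer: MISS HIT MISS HIT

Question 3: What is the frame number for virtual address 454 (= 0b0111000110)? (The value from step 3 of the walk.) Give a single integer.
vaddr = 454: l1_idx=1, l2_idx=6
L1[1] = 0; L2[0][6] = 27

Answer: 27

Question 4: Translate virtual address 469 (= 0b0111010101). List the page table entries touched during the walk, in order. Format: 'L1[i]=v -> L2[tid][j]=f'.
vaddr = 469 = 0b0111010101
Split: l1_idx=1, l2_idx=6, offset=21

Answer: L1[1]=0 -> L2[0][6]=27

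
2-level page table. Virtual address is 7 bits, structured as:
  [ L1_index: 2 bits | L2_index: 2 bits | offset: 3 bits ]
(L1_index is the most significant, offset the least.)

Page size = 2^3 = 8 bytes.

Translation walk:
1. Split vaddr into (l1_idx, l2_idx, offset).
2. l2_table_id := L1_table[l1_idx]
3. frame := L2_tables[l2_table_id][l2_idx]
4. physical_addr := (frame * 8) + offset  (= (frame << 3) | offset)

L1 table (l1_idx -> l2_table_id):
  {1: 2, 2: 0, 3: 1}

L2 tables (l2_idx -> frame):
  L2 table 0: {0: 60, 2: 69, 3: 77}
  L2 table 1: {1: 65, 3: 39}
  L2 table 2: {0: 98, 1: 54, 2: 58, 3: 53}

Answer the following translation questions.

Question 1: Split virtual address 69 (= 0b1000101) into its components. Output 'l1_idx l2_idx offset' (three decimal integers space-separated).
vaddr = 69 = 0b1000101
  top 2 bits -> l1_idx = 2
  next 2 bits -> l2_idx = 0
  bottom 3 bits -> offset = 5

Answer: 2 0 5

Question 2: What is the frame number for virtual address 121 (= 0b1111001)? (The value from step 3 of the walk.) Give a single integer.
Answer: 39

Derivation:
vaddr = 121: l1_idx=3, l2_idx=3
L1[3] = 1; L2[1][3] = 39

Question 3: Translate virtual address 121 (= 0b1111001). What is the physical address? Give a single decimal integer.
vaddr = 121 = 0b1111001
Split: l1_idx=3, l2_idx=3, offset=1
L1[3] = 1
L2[1][3] = 39
paddr = 39 * 8 + 1 = 313

Answer: 313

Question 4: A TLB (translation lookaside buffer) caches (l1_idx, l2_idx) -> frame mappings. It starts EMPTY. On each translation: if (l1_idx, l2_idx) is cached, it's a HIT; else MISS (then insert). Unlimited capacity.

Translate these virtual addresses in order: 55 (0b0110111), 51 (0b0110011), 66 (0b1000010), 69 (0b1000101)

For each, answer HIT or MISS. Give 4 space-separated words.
vaddr=55: (1,2) not in TLB -> MISS, insert
vaddr=51: (1,2) in TLB -> HIT
vaddr=66: (2,0) not in TLB -> MISS, insert
vaddr=69: (2,0) in TLB -> HIT

Answer: MISS HIT MISS HIT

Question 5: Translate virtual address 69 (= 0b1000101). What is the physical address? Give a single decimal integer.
vaddr = 69 = 0b1000101
Split: l1_idx=2, l2_idx=0, offset=5
L1[2] = 0
L2[0][0] = 60
paddr = 60 * 8 + 5 = 485

Answer: 485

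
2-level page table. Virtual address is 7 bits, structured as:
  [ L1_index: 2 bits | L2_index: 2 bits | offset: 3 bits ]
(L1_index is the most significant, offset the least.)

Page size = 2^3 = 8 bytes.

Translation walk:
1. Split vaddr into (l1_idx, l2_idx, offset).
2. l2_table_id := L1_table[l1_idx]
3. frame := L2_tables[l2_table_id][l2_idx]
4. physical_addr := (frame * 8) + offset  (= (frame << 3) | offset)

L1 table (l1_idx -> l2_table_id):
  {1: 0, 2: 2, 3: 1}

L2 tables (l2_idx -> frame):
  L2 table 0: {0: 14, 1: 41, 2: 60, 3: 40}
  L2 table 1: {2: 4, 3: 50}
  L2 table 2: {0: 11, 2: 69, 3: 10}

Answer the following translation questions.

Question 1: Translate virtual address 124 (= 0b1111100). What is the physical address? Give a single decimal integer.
vaddr = 124 = 0b1111100
Split: l1_idx=3, l2_idx=3, offset=4
L1[3] = 1
L2[1][3] = 50
paddr = 50 * 8 + 4 = 404

Answer: 404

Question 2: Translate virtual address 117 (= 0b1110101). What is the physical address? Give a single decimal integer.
vaddr = 117 = 0b1110101
Split: l1_idx=3, l2_idx=2, offset=5
L1[3] = 1
L2[1][2] = 4
paddr = 4 * 8 + 5 = 37

Answer: 37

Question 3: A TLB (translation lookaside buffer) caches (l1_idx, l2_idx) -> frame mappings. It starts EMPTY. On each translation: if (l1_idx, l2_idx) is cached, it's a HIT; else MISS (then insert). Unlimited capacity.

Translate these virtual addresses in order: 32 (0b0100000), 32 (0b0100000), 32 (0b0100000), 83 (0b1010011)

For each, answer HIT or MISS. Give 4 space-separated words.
Answer: MISS HIT HIT MISS

Derivation:
vaddr=32: (1,0) not in TLB -> MISS, insert
vaddr=32: (1,0) in TLB -> HIT
vaddr=32: (1,0) in TLB -> HIT
vaddr=83: (2,2) not in TLB -> MISS, insert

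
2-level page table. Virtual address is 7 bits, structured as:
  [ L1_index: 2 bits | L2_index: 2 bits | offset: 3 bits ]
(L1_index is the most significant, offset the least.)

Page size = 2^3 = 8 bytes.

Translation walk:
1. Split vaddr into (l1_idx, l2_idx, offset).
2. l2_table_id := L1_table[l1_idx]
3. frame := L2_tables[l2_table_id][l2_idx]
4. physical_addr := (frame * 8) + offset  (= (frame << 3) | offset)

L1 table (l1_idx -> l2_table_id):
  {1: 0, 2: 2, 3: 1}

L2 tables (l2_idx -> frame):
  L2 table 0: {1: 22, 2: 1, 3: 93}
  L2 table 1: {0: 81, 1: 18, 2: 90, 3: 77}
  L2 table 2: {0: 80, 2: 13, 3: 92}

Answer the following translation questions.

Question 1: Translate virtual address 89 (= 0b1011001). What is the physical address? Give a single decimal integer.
vaddr = 89 = 0b1011001
Split: l1_idx=2, l2_idx=3, offset=1
L1[2] = 2
L2[2][3] = 92
paddr = 92 * 8 + 1 = 737

Answer: 737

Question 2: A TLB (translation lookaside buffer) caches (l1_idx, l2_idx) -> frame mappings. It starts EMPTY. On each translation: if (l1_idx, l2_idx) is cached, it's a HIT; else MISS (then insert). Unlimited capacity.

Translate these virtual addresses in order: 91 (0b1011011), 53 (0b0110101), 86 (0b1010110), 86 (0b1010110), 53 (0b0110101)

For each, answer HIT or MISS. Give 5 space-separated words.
Answer: MISS MISS MISS HIT HIT

Derivation:
vaddr=91: (2,3) not in TLB -> MISS, insert
vaddr=53: (1,2) not in TLB -> MISS, insert
vaddr=86: (2,2) not in TLB -> MISS, insert
vaddr=86: (2,2) in TLB -> HIT
vaddr=53: (1,2) in TLB -> HIT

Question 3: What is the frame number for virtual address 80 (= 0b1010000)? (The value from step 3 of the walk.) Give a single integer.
Answer: 13

Derivation:
vaddr = 80: l1_idx=2, l2_idx=2
L1[2] = 2; L2[2][2] = 13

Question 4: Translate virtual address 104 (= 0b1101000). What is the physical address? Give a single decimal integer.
Answer: 144

Derivation:
vaddr = 104 = 0b1101000
Split: l1_idx=3, l2_idx=1, offset=0
L1[3] = 1
L2[1][1] = 18
paddr = 18 * 8 + 0 = 144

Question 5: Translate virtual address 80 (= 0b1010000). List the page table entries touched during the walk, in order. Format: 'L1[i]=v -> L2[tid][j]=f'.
Answer: L1[2]=2 -> L2[2][2]=13

Derivation:
vaddr = 80 = 0b1010000
Split: l1_idx=2, l2_idx=2, offset=0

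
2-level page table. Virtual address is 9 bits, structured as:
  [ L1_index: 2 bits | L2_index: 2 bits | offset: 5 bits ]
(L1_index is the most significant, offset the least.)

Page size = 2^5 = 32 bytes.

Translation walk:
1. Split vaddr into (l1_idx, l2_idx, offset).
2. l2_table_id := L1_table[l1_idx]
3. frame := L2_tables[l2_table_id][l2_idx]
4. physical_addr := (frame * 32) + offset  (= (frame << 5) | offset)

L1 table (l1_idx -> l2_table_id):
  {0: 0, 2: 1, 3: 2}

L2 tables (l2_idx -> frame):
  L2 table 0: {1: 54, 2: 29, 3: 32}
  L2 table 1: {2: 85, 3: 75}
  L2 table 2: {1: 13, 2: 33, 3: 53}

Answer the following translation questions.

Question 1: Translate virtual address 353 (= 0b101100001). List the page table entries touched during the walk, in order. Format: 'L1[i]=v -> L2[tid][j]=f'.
vaddr = 353 = 0b101100001
Split: l1_idx=2, l2_idx=3, offset=1

Answer: L1[2]=1 -> L2[1][3]=75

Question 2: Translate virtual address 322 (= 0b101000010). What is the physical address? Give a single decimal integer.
vaddr = 322 = 0b101000010
Split: l1_idx=2, l2_idx=2, offset=2
L1[2] = 1
L2[1][2] = 85
paddr = 85 * 32 + 2 = 2722

Answer: 2722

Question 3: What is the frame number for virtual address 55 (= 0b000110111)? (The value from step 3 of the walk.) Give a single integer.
Answer: 54

Derivation:
vaddr = 55: l1_idx=0, l2_idx=1
L1[0] = 0; L2[0][1] = 54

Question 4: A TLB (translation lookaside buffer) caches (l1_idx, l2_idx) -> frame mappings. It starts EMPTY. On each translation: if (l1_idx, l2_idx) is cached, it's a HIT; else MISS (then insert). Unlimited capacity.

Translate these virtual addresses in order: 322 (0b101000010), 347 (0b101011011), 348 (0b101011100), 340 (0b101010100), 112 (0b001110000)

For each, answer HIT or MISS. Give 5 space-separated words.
Answer: MISS HIT HIT HIT MISS

Derivation:
vaddr=322: (2,2) not in TLB -> MISS, insert
vaddr=347: (2,2) in TLB -> HIT
vaddr=348: (2,2) in TLB -> HIT
vaddr=340: (2,2) in TLB -> HIT
vaddr=112: (0,3) not in TLB -> MISS, insert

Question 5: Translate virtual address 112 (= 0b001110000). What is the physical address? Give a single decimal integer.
Answer: 1040

Derivation:
vaddr = 112 = 0b001110000
Split: l1_idx=0, l2_idx=3, offset=16
L1[0] = 0
L2[0][3] = 32
paddr = 32 * 32 + 16 = 1040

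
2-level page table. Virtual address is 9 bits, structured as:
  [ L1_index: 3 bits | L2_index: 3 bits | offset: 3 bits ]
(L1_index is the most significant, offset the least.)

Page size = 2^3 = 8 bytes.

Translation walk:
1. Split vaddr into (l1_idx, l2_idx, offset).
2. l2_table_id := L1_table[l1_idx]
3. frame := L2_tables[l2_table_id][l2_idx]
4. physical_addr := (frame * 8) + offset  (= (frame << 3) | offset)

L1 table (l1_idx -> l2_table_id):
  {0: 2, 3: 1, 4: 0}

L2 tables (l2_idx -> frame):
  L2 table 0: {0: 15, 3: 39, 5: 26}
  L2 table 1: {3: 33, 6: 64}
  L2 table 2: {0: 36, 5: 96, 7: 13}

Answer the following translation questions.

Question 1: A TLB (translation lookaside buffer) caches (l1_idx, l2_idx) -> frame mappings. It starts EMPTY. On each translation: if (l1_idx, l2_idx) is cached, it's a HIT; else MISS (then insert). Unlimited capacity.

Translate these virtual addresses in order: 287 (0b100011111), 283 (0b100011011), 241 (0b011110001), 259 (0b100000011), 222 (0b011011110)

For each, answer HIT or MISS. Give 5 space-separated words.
vaddr=287: (4,3) not in TLB -> MISS, insert
vaddr=283: (4,3) in TLB -> HIT
vaddr=241: (3,6) not in TLB -> MISS, insert
vaddr=259: (4,0) not in TLB -> MISS, insert
vaddr=222: (3,3) not in TLB -> MISS, insert

Answer: MISS HIT MISS MISS MISS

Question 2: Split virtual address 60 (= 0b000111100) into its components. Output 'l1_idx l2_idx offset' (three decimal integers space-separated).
vaddr = 60 = 0b000111100
  top 3 bits -> l1_idx = 0
  next 3 bits -> l2_idx = 7
  bottom 3 bits -> offset = 4

Answer: 0 7 4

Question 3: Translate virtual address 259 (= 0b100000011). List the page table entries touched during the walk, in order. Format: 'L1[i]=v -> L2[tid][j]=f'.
Answer: L1[4]=0 -> L2[0][0]=15

Derivation:
vaddr = 259 = 0b100000011
Split: l1_idx=4, l2_idx=0, offset=3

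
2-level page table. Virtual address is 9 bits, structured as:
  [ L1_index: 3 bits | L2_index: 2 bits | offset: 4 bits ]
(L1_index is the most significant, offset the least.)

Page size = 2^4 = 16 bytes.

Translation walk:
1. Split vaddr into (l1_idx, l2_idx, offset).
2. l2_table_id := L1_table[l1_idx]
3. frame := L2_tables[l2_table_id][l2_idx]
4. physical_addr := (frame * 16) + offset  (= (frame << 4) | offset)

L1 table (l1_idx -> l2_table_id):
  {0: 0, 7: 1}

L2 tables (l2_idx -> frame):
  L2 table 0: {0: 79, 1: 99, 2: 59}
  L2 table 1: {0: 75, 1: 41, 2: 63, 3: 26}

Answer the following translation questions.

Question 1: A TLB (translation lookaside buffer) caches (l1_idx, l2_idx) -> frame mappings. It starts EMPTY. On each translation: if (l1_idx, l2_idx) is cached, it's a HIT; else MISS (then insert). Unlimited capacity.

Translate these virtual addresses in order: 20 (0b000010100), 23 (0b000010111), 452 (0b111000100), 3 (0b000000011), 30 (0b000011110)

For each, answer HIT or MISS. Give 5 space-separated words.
Answer: MISS HIT MISS MISS HIT

Derivation:
vaddr=20: (0,1) not in TLB -> MISS, insert
vaddr=23: (0,1) in TLB -> HIT
vaddr=452: (7,0) not in TLB -> MISS, insert
vaddr=3: (0,0) not in TLB -> MISS, insert
vaddr=30: (0,1) in TLB -> HIT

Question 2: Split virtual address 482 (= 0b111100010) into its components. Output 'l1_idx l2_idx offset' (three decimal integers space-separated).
Answer: 7 2 2

Derivation:
vaddr = 482 = 0b111100010
  top 3 bits -> l1_idx = 7
  next 2 bits -> l2_idx = 2
  bottom 4 bits -> offset = 2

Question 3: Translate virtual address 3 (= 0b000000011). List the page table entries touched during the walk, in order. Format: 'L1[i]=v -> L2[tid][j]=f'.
vaddr = 3 = 0b000000011
Split: l1_idx=0, l2_idx=0, offset=3

Answer: L1[0]=0 -> L2[0][0]=79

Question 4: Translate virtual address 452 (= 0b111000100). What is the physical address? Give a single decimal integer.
Answer: 1204

Derivation:
vaddr = 452 = 0b111000100
Split: l1_idx=7, l2_idx=0, offset=4
L1[7] = 1
L2[1][0] = 75
paddr = 75 * 16 + 4 = 1204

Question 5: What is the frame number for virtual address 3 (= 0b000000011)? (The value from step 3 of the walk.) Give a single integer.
vaddr = 3: l1_idx=0, l2_idx=0
L1[0] = 0; L2[0][0] = 79

Answer: 79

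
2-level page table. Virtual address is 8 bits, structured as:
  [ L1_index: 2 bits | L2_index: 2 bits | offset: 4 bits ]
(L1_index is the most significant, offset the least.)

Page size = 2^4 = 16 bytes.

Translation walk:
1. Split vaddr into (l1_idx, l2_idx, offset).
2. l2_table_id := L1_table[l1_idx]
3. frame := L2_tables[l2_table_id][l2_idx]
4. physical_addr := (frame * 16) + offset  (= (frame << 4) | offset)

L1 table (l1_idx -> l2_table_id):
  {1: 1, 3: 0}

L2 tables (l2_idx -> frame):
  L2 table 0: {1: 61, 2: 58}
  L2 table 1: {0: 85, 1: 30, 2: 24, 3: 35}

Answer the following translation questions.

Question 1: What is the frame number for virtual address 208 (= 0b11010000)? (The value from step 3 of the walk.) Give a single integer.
Answer: 61

Derivation:
vaddr = 208: l1_idx=3, l2_idx=1
L1[3] = 0; L2[0][1] = 61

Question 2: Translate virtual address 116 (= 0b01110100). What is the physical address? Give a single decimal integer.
Answer: 564

Derivation:
vaddr = 116 = 0b01110100
Split: l1_idx=1, l2_idx=3, offset=4
L1[1] = 1
L2[1][3] = 35
paddr = 35 * 16 + 4 = 564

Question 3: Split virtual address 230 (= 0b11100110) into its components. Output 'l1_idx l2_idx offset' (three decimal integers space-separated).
Answer: 3 2 6

Derivation:
vaddr = 230 = 0b11100110
  top 2 bits -> l1_idx = 3
  next 2 bits -> l2_idx = 2
  bottom 4 bits -> offset = 6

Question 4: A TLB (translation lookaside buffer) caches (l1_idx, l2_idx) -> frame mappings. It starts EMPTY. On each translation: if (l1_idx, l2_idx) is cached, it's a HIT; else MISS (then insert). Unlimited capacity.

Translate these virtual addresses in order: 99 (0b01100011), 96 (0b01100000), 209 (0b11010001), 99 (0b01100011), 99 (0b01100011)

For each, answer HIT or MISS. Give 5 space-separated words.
Answer: MISS HIT MISS HIT HIT

Derivation:
vaddr=99: (1,2) not in TLB -> MISS, insert
vaddr=96: (1,2) in TLB -> HIT
vaddr=209: (3,1) not in TLB -> MISS, insert
vaddr=99: (1,2) in TLB -> HIT
vaddr=99: (1,2) in TLB -> HIT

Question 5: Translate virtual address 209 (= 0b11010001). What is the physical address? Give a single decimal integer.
vaddr = 209 = 0b11010001
Split: l1_idx=3, l2_idx=1, offset=1
L1[3] = 0
L2[0][1] = 61
paddr = 61 * 16 + 1 = 977

Answer: 977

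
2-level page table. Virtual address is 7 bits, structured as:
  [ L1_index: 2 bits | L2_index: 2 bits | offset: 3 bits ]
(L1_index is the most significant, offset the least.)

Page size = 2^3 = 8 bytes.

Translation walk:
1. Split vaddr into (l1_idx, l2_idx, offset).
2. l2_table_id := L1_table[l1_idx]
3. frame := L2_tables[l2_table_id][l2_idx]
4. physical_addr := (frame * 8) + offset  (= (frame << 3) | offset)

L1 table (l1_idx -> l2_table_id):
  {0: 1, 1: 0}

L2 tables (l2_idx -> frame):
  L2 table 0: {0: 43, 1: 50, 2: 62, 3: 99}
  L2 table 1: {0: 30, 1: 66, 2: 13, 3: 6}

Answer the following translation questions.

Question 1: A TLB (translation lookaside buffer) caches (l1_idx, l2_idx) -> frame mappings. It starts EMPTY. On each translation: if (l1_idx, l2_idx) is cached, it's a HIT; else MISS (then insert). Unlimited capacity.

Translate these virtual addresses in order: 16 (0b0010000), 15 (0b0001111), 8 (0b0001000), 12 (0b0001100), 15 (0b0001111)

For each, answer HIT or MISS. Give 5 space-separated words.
vaddr=16: (0,2) not in TLB -> MISS, insert
vaddr=15: (0,1) not in TLB -> MISS, insert
vaddr=8: (0,1) in TLB -> HIT
vaddr=12: (0,1) in TLB -> HIT
vaddr=15: (0,1) in TLB -> HIT

Answer: MISS MISS HIT HIT HIT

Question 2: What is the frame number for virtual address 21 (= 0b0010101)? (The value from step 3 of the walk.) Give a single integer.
vaddr = 21: l1_idx=0, l2_idx=2
L1[0] = 1; L2[1][2] = 13

Answer: 13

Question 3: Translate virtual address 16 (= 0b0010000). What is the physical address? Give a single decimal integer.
vaddr = 16 = 0b0010000
Split: l1_idx=0, l2_idx=2, offset=0
L1[0] = 1
L2[1][2] = 13
paddr = 13 * 8 + 0 = 104

Answer: 104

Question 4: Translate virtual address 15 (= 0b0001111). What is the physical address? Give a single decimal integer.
Answer: 535

Derivation:
vaddr = 15 = 0b0001111
Split: l1_idx=0, l2_idx=1, offset=7
L1[0] = 1
L2[1][1] = 66
paddr = 66 * 8 + 7 = 535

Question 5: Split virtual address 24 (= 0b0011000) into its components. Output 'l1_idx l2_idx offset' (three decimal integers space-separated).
Answer: 0 3 0

Derivation:
vaddr = 24 = 0b0011000
  top 2 bits -> l1_idx = 0
  next 2 bits -> l2_idx = 3
  bottom 3 bits -> offset = 0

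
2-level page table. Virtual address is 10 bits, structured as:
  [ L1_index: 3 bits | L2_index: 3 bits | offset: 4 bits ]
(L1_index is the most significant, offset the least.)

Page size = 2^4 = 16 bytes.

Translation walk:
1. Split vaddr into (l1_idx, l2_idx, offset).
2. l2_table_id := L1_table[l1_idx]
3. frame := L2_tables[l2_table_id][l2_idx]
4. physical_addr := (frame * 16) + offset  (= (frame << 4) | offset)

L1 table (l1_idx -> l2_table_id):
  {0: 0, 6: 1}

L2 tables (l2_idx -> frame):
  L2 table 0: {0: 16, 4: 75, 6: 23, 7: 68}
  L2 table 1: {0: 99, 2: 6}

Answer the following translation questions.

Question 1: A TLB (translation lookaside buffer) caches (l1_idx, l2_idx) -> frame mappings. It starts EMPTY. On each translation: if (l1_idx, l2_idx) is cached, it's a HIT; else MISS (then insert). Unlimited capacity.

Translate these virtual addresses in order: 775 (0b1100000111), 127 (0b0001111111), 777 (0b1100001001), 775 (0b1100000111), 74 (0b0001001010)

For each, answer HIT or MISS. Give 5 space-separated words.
vaddr=775: (6,0) not in TLB -> MISS, insert
vaddr=127: (0,7) not in TLB -> MISS, insert
vaddr=777: (6,0) in TLB -> HIT
vaddr=775: (6,0) in TLB -> HIT
vaddr=74: (0,4) not in TLB -> MISS, insert

Answer: MISS MISS HIT HIT MISS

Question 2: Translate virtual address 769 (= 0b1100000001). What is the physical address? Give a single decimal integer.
vaddr = 769 = 0b1100000001
Split: l1_idx=6, l2_idx=0, offset=1
L1[6] = 1
L2[1][0] = 99
paddr = 99 * 16 + 1 = 1585

Answer: 1585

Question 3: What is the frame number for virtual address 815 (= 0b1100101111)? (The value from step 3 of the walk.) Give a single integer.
Answer: 6

Derivation:
vaddr = 815: l1_idx=6, l2_idx=2
L1[6] = 1; L2[1][2] = 6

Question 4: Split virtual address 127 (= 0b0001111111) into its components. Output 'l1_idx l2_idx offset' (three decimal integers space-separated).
vaddr = 127 = 0b0001111111
  top 3 bits -> l1_idx = 0
  next 3 bits -> l2_idx = 7
  bottom 4 bits -> offset = 15

Answer: 0 7 15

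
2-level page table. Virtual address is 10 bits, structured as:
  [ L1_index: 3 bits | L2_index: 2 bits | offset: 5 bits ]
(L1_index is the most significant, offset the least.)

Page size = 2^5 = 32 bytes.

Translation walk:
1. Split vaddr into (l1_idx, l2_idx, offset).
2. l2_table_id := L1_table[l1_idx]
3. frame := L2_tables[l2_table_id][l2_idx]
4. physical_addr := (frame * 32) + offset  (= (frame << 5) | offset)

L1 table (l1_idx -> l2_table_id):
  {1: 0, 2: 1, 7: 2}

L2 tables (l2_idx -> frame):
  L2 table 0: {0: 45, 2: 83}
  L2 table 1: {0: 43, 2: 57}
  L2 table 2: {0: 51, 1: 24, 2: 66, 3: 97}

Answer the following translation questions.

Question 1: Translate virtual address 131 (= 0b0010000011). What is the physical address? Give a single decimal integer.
Answer: 1443

Derivation:
vaddr = 131 = 0b0010000011
Split: l1_idx=1, l2_idx=0, offset=3
L1[1] = 0
L2[0][0] = 45
paddr = 45 * 32 + 3 = 1443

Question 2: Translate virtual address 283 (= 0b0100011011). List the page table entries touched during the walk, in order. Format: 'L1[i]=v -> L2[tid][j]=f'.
Answer: L1[2]=1 -> L2[1][0]=43

Derivation:
vaddr = 283 = 0b0100011011
Split: l1_idx=2, l2_idx=0, offset=27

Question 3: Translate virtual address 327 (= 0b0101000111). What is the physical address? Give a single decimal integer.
Answer: 1831

Derivation:
vaddr = 327 = 0b0101000111
Split: l1_idx=2, l2_idx=2, offset=7
L1[2] = 1
L2[1][2] = 57
paddr = 57 * 32 + 7 = 1831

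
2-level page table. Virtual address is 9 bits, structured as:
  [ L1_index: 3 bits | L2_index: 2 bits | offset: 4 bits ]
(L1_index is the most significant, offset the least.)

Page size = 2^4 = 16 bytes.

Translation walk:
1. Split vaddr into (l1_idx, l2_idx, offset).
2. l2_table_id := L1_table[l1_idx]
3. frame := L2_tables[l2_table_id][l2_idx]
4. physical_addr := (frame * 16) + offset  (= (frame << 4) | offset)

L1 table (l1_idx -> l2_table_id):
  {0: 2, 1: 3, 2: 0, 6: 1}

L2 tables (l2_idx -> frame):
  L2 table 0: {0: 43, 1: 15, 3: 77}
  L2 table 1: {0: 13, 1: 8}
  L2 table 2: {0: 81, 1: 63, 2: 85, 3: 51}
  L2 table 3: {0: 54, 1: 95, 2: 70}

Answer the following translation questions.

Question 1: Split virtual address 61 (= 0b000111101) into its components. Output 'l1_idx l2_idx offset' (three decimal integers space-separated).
vaddr = 61 = 0b000111101
  top 3 bits -> l1_idx = 0
  next 2 bits -> l2_idx = 3
  bottom 4 bits -> offset = 13

Answer: 0 3 13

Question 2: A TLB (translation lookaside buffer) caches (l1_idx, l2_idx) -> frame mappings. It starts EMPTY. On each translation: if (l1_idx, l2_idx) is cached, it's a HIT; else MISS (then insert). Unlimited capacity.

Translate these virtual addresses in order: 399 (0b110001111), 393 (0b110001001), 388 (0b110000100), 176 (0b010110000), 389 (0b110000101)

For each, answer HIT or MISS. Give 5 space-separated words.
Answer: MISS HIT HIT MISS HIT

Derivation:
vaddr=399: (6,0) not in TLB -> MISS, insert
vaddr=393: (6,0) in TLB -> HIT
vaddr=388: (6,0) in TLB -> HIT
vaddr=176: (2,3) not in TLB -> MISS, insert
vaddr=389: (6,0) in TLB -> HIT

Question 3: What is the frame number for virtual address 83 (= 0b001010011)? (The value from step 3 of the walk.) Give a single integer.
Answer: 95

Derivation:
vaddr = 83: l1_idx=1, l2_idx=1
L1[1] = 3; L2[3][1] = 95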